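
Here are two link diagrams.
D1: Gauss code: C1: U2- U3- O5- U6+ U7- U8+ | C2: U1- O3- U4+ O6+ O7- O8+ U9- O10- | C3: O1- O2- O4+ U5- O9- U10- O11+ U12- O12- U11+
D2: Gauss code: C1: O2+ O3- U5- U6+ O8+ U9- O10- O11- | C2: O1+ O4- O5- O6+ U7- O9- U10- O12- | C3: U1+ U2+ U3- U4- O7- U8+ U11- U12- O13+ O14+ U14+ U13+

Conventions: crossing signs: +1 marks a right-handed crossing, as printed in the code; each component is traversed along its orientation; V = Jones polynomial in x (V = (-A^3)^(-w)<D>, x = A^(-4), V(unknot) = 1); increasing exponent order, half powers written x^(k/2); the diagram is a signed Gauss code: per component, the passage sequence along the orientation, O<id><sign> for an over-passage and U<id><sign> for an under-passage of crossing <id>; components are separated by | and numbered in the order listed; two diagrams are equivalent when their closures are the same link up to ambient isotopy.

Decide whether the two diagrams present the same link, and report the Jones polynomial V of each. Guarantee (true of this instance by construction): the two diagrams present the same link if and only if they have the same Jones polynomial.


equivalent: yes
D1 (bracket A^-8 + 2 + A^8; 12 crossings at w = -4): V = x^-5 + 2x^-3 + x^-1
V(D2) = x^-5 + 2x^-3 + x^-1  [14 crossings, <D> = A^-2 + 2A^6 + A^14, w = -2]
observation: one V(x) for all 2 diagrams — one class (guaranteed)


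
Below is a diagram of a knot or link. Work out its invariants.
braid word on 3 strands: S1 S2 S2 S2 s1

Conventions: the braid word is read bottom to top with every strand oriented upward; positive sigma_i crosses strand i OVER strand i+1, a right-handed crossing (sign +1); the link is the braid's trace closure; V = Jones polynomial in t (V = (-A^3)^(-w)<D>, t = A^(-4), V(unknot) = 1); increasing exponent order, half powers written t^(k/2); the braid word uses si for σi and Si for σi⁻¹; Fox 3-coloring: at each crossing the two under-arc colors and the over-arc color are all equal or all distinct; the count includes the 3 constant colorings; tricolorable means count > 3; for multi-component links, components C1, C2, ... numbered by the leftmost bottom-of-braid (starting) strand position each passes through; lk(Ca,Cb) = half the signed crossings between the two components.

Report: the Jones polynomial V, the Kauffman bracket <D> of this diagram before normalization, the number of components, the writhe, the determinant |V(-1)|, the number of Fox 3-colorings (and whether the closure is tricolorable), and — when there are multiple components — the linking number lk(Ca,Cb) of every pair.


V(t) = t^(-9/2) - t^(-5/2) - t^(-3/2) - t^(-1/2)
bracket: A^-7 + A^-3 + A - A^9, w = -3
2 components, writhe -3, over 5 crossings
lk(C1,C2) = 0
det 0, colorings 27 of 3^6 — tricolorable
observation: det 0 = |V(-1)|; divisible by 3, so tricolorable


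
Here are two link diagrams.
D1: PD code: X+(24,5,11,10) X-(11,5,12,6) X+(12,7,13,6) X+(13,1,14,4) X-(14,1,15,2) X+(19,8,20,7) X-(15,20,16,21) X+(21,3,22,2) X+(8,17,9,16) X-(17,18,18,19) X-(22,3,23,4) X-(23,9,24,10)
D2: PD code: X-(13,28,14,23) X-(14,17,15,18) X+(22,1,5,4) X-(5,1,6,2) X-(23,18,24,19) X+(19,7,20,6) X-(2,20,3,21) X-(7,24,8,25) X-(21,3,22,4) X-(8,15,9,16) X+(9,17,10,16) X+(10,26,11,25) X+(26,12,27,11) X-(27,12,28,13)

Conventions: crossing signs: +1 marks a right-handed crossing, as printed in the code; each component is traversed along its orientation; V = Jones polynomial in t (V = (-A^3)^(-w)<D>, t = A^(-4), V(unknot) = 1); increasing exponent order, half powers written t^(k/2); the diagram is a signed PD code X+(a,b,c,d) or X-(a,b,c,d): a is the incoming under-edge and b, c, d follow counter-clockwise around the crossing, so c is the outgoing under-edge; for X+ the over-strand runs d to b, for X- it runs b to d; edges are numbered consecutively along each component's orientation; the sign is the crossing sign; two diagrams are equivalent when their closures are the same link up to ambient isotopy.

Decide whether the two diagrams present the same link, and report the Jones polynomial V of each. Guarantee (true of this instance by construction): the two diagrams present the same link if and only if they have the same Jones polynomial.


equivalent: no
V(D1) = 1 + t + t^2 + t^3  (w 0, c 12, <D> = A^-12 + A^-8 + A^-4 + 1)
V(D2) = t^-5 + 2t^-3 + t^-1  (w -4, c 14, <D> = A^-8 + 2 + A^8)
why: V(t) takes 2 values over 2 diagrams, fixing the grouping


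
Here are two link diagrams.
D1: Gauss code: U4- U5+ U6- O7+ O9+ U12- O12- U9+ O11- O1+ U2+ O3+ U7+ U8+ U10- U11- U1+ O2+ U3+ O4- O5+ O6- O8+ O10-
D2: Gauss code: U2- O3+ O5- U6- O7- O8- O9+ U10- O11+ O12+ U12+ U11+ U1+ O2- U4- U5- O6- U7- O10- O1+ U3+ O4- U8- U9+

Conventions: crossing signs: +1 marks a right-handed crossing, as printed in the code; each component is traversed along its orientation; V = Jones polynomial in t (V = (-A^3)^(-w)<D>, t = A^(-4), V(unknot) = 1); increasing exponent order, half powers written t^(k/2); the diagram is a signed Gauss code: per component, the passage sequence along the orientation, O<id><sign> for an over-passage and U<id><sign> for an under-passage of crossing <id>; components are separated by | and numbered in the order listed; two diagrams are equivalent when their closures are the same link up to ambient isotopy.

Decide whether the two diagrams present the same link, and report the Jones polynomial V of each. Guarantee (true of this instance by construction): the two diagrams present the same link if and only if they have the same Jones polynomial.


same link: no
V(D1) = t + t^3 - t^4  [12 crossings, <D> = -A^-10 + A^-6 + A^2, w = +2]
D2 (bracket A^-2 - A^2 + 2A^6 - A^10 + A^14 - A^18; 12 crossings at w = -2): V = -t^-6 + t^-5 - t^-4 + 2t^-3 - t^-2 + t^-1
note: 2 values of V(t) split the 2 diagrams


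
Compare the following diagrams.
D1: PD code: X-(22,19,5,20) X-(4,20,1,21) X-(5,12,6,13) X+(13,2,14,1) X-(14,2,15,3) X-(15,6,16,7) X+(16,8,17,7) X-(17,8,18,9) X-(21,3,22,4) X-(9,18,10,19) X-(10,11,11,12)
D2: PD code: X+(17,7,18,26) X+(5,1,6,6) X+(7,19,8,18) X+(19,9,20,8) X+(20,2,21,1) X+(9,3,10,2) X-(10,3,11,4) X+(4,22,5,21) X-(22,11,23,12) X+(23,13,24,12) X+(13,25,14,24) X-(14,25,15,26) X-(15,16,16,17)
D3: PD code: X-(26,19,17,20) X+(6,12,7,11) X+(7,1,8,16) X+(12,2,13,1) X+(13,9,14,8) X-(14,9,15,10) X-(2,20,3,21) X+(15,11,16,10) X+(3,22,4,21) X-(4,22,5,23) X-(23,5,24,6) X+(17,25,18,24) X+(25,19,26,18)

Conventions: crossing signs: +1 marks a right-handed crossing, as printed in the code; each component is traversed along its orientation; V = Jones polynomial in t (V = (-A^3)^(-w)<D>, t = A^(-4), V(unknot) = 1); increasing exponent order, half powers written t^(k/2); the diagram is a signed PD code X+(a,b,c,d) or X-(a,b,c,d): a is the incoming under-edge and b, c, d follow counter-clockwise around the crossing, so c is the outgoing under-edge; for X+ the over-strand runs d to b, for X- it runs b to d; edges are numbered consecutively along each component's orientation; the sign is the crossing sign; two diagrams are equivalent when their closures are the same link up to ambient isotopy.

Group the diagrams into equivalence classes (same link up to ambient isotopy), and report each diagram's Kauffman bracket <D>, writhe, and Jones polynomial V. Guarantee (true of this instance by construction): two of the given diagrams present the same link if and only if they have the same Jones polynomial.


classes: {D1} | {D2} | {D3}
V(D1) = t^(-13/2) - t^(-11/2) + t^(-9/2) - 2t^(-7/2) - t^(-3/2)  [11 crossings, <D> = A^-15 + 2A^-7 - A^-3 + A - A^5, w = -7]
D2 (bracket -A^-11 + A^-7 - A^-3 + 2A + A^9; 13 crossings at w = +5): V = -t^(3/2) - 2t^(7/2) + t^(9/2) - t^(11/2) + t^(13/2)
D3 (bracket -A^-5 + A^-1 - A^3 + 2A^7 + A^15; 13 crossings at w = +3): V = -t^(-3/2) - 2t^(1/2) + t^(3/2) - t^(5/2) + t^(7/2)
note: comparing 3 Jones polynomials yields 3 groups


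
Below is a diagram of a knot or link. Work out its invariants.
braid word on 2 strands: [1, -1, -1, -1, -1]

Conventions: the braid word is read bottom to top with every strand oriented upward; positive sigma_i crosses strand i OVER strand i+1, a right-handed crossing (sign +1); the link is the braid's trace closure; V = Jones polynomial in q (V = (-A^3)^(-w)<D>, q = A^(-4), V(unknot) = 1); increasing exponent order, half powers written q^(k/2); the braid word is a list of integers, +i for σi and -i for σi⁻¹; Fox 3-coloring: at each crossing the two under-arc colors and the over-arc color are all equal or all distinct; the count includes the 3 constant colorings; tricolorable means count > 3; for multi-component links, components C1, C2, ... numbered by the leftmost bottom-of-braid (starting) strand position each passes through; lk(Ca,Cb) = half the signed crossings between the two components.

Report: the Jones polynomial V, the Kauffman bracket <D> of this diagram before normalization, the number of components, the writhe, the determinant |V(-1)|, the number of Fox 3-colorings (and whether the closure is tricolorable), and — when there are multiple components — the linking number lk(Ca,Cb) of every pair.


V = -q^-4 + q^-3 + q^-1
<D> = -A^-5 - A^3 + A^7 (w = -3)
1 component over 5 crossings, w = -3
9 Fox colorings among 3^5, |V(-1)| = 3: tricolorable
why: the word shrinks to σ1⁻¹ σ1⁻¹ σ1⁻¹ after cancelling


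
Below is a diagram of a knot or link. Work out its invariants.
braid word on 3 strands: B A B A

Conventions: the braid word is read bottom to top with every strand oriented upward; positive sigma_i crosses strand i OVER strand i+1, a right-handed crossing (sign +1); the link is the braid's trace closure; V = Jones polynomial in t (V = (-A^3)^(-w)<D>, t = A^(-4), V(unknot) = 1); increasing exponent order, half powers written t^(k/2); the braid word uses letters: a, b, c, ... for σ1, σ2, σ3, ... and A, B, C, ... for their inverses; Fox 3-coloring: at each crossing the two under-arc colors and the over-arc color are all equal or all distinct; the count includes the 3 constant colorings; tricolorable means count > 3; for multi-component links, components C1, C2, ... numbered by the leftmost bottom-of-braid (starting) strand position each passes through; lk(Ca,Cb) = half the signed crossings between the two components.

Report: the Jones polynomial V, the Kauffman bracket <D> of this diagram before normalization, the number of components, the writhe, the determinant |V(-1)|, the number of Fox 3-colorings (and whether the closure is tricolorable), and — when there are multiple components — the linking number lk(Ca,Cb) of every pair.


V(t) = -t^-4 + t^-3 + t^-1
bracket: A^-8 + 1 - A^4, w = -4
1 component, writhe -4, over 4 crossings
det 3, colorings 9 of 3^4 — tricolorable
observation: w = -4 shifts under R1 moves; the (-A^3)^(4) factor cancels that in V


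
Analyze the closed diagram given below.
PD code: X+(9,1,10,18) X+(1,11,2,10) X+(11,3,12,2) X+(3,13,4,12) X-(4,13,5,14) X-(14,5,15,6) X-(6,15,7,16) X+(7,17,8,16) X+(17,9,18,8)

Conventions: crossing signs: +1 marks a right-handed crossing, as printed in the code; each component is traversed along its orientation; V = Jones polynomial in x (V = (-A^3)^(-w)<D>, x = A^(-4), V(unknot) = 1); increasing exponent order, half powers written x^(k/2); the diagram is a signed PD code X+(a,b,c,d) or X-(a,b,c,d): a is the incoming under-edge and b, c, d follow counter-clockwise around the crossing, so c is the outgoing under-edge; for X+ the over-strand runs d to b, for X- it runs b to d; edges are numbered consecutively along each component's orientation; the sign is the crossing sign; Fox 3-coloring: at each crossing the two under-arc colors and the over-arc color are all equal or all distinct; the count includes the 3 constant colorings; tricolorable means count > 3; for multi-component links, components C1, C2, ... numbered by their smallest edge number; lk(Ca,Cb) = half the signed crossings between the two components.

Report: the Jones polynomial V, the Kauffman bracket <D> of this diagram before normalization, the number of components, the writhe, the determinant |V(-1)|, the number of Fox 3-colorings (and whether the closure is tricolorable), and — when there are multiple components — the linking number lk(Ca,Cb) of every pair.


Jones polynomial: V(x) = x + x^3 - x^4
<D> = A^-7 - A^-3 - A^5; writhe +3
components 1, writhe +3 (9 crossings)
3-colorings: 9 of 3^9, det 3 — tricolorable
note: w = +3 shifts under R1 moves; the (-A^3)^(-3) factor cancels that in V


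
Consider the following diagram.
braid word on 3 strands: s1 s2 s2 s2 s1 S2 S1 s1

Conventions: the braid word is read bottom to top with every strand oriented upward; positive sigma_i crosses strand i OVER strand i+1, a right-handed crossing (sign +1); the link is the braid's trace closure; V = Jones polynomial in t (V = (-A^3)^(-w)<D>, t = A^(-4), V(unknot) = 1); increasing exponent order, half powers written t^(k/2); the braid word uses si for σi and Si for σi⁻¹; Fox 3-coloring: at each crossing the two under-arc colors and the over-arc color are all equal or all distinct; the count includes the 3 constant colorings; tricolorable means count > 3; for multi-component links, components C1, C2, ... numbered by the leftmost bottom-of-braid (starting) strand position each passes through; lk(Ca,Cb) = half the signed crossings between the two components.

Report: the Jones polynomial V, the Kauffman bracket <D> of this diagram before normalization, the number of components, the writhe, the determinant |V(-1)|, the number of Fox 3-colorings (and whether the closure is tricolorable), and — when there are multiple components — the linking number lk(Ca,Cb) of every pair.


V(t) = t - t^2 + 2t^3 - t^4 + t^5 - t^6
bracket: -A^-12 + A^-8 - A^-4 + 2 - A^4 + A^8, w = +4
1 component, writhe +4, over 8 crossings
det 7, colorings 3 of 3^8 — not tricolorable
observation: |V(-1)| = 7: so not tricolorable, since 3 does not divide 7


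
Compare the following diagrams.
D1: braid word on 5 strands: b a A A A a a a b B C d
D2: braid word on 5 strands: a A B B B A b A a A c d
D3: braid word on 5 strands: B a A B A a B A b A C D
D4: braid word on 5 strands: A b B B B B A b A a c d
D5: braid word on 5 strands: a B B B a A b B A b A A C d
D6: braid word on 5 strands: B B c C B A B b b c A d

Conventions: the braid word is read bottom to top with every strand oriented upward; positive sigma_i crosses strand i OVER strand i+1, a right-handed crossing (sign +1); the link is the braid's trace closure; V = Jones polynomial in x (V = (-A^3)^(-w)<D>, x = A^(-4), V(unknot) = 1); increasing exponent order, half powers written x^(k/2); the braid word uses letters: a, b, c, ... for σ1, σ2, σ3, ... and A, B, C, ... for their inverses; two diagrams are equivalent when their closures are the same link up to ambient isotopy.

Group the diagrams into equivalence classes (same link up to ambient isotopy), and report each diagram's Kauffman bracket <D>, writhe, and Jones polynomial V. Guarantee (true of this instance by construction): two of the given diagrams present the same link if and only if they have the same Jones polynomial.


grouping into links: {D1} | {D2, D3, D4, D5, D6}
V(D1) = 1  (w +2, c 12, <D> = A^6)
V(D2) = -x^-6 + x^-5 - x^-4 + 2x^-3 - x^-2 + x^-1  (w -2, c 12, <D> = A^-2 - A^2 + 2A^6 - A^10 + A^14 - A^18)
D3 (bracket A^-14 - A^-10 + 2A^-6 - A^-2 + A^2 - A^6; 12 crossings at w = -6): V = -x^-6 + x^-5 - x^-4 + 2x^-3 - x^-2 + x^-1
V(D4) = -x^-6 + x^-5 - x^-4 + 2x^-3 - x^-2 + x^-1  [12 crossings, <D> = A^-2 - A^2 + 2A^6 - A^10 + A^14 - A^18, w = -2]
V(D5) = -x^-6 + x^-5 - x^-4 + 2x^-3 - x^-2 + x^-1  (w -4, c 14, <D> = A^-8 - A^-4 + 2 - A^4 + A^8 - A^12)
D6 (bracket A^-2 - A^2 + 2A^6 - A^10 + A^14 - A^18; 12 crossings at w = -2): V = -x^-6 + x^-5 - x^-4 + 2x^-3 - x^-2 + x^-1
why: V(x) takes 2 values over 6 diagrams, fixing the grouping


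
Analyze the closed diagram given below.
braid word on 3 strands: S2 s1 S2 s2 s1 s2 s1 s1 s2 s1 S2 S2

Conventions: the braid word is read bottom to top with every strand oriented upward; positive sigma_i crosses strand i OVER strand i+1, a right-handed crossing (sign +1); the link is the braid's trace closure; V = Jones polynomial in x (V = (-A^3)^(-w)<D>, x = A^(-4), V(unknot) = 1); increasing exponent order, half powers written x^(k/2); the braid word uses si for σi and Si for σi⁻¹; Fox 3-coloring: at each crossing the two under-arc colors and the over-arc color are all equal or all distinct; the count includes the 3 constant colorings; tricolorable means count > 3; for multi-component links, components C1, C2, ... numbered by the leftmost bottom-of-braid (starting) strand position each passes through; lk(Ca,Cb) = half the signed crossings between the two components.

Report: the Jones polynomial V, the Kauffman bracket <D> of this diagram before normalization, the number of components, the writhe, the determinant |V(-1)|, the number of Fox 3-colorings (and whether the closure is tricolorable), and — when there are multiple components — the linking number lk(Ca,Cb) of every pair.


V = x - x^2 + 2x^3 - x^4 + x^5 - x^6
<D> = -A^-12 + A^-8 - A^-4 + 2 - A^4 + A^8 (w = +4)
1 component over 12 crossings, w = +4
3 Fox colorings among 3^12, |V(-1)| = 7: not tricolorable
why: inverse pairs cancel, leaving σ2⁻¹ σ1 σ1 σ2 σ1 σ1 σ2 σ1 σ2⁻¹ σ2⁻¹


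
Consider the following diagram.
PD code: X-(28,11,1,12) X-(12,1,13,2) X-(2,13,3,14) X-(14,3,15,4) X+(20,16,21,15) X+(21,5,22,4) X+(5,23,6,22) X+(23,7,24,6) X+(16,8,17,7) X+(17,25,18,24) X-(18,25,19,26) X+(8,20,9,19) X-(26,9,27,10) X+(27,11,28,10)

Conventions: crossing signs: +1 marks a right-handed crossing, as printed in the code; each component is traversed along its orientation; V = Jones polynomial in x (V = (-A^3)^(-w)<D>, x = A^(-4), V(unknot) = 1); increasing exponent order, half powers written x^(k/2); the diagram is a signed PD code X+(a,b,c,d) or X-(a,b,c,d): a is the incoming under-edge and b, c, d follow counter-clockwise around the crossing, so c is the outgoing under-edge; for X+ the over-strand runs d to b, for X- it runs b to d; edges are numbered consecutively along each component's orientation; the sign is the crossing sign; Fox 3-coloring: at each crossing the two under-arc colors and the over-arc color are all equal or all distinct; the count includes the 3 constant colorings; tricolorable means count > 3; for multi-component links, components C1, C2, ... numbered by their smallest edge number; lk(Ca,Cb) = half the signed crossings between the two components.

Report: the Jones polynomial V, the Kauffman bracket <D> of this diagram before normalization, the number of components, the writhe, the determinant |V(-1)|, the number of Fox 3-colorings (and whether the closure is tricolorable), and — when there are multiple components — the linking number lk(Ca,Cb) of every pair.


V(x) = x^-2 - 2x^-1 + 3 - 3x + 4x^2 - 3x^3 + 2x^4 - 2x^5 + x^6
bracket: A^-18 - 2A^-14 + 2A^-10 - 3A^-6 + 4A^-2 - 3A^2 + 3A^6 - 2A^10 + A^14, w = +2
1 component, writhe +2, over 14 crossings
det 21, colorings 9 of 3^14 — tricolorable
observation: V spans 8 powers of x: at least 8 crossings in any diagram


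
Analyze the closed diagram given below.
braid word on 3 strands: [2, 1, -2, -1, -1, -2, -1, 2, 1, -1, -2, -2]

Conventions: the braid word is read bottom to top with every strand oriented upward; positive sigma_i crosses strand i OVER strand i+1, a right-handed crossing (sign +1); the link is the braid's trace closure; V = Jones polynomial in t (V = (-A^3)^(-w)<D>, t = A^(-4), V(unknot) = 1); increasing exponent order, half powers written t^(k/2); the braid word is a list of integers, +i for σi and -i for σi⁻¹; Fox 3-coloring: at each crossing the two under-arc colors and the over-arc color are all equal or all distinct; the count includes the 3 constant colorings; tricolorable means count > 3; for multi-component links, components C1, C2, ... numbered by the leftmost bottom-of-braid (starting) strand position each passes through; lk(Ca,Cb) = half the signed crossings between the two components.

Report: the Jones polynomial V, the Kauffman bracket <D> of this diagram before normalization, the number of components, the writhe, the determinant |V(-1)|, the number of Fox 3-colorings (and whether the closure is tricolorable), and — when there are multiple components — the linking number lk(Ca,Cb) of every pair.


V(t) = t^-5 + 2t^-3 + t^-1
bracket: A^-8 + 2 + A^8, w = -4
3 components, writhe -4, over 12 crossings
lk(C1,C2) = -1
linking number lk(C1,C3) = 0
lk(C2,C3): -1
det 4, colorings 3 of 3^12 — not tricolorable
observation: the span of V is 4, within the link bound 12 + 3 - 1


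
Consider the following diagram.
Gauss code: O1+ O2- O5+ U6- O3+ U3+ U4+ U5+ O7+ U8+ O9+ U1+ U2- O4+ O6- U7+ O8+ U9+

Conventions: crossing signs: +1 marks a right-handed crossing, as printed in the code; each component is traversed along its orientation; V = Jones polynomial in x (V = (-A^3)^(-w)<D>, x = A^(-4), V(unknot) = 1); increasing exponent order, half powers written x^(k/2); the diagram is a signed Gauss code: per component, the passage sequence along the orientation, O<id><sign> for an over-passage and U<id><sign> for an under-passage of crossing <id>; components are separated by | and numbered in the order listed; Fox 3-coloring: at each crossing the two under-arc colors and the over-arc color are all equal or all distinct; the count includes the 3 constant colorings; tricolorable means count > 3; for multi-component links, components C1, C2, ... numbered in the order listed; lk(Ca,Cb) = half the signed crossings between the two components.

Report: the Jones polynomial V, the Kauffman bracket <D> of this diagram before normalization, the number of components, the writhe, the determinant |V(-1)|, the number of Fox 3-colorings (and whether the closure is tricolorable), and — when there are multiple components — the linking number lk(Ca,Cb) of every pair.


V = x + x^3 - x^4
<D> = A^-1 - A^3 - A^11 (w = +5)
1 component over 9 crossings, w = +5
9 Fox colorings among 3^9, |V(-1)| = 3: tricolorable
why: w = +5 shifts under R1 moves; the (-A^3)^(-5) factor cancels that in V


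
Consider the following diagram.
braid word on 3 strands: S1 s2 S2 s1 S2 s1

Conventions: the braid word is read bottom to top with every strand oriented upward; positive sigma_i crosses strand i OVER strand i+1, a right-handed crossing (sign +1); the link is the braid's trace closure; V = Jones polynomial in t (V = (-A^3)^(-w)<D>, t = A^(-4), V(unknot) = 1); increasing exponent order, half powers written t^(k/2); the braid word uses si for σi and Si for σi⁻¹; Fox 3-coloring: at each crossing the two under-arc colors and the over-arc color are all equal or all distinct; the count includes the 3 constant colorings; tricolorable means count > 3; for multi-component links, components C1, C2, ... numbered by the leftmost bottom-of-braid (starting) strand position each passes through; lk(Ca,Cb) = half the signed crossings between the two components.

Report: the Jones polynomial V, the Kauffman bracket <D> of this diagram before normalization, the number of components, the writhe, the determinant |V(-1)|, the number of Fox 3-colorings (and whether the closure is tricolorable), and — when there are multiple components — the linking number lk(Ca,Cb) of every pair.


V = 1
<D> = 1 (w = 0)
1 component over 6 crossings, w = 0
3 Fox colorings among 3^6, |V(-1)| = 1: not tricolorable
why: det 1 = |V(-1)|; not divisible by 3, so not tricolorable


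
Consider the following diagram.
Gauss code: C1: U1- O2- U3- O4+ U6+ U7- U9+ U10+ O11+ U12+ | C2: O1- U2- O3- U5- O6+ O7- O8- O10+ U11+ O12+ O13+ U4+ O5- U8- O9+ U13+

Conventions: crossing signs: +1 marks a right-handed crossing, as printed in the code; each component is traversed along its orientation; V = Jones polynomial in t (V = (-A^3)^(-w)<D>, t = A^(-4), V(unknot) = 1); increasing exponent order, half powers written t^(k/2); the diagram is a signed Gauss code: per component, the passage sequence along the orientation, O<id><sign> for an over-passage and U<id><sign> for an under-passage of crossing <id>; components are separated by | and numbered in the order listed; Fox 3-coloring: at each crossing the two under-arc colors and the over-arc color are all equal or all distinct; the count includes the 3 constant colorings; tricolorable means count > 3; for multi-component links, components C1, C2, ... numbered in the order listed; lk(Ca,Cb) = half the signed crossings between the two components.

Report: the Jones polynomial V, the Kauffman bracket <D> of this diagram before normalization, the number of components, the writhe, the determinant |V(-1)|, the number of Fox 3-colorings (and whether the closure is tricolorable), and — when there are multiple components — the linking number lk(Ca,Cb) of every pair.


V = t^(-7/2) - 2t^(-5/2) + 3t^(-3/2) - 5t^(-1/2) + 4t^(1/2) - 5t^(3/2) + 4t^(5/2) - 3t^(7/2) + 2t^(9/2) - t^(11/2)
<D> = A^-19 - 2A^-15 + 3A^-11 - 4A^-7 + 5A^-3 - 4A + 5A^5 - 3A^9 + 2A^13 - A^17 (w = +1)
2 components over 13 crossings, w = +1
lk(C1,C2): +1
9 Fox colorings among 3^13, |V(-1)| = 30: tricolorable
why: the 1 component pair carries total linking +1


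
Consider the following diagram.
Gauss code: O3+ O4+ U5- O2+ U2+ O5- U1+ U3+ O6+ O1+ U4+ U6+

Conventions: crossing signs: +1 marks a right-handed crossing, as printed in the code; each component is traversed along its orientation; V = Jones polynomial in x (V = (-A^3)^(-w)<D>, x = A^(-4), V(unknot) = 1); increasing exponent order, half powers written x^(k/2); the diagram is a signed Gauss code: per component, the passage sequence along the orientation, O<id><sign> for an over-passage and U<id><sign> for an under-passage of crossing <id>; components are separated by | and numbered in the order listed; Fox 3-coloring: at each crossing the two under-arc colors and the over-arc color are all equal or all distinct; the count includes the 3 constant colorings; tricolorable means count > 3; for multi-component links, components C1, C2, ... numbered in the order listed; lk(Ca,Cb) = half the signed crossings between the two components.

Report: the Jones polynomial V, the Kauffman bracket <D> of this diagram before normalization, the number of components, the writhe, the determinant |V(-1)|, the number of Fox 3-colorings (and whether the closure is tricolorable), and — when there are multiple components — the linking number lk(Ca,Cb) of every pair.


V = x + x^3 - x^4
<D> = -A^-4 + 1 + A^8 (w = +4)
1 component over 6 crossings, w = +4
9 Fox colorings among 3^6, |V(-1)| = 3: tricolorable
why: det 3 = |V(-1)|; divisible by 3, so tricolorable


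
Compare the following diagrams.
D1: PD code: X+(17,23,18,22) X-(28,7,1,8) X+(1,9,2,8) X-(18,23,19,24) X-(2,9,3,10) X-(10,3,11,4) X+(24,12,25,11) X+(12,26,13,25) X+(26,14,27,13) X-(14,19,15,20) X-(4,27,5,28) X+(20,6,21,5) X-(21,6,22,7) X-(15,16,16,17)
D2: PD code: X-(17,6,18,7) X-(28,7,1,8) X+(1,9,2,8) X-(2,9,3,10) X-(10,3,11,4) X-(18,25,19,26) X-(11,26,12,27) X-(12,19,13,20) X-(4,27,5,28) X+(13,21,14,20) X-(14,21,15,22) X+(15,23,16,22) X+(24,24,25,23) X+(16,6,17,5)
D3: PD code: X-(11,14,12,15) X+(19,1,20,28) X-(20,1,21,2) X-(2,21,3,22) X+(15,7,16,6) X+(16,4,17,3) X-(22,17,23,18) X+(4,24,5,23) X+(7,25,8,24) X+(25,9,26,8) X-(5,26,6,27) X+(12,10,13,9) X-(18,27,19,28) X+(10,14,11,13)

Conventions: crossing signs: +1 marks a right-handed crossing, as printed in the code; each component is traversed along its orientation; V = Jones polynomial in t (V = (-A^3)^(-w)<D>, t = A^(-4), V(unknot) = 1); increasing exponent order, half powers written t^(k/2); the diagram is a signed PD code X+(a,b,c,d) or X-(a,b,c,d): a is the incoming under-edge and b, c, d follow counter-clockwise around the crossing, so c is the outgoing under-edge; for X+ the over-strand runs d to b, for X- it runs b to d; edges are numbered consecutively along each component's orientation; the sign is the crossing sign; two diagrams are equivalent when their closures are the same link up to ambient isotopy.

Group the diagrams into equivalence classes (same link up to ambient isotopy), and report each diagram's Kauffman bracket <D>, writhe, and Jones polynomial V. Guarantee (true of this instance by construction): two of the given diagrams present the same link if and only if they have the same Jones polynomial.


classes: {D1} | {D2} | {D3}
V(D1) = -t^-3 + t^-2 - t^-1 + 3 - t + t^2 - t^3  [14 crossings, <D> = -A^-18 + A^-14 - A^-10 + 3A^-6 - A^-2 + A^2 - A^6, w = -2]
D2 (bracket A^-8 + 1 - A^4; 14 crossings at w = -4): V = -t^-4 + t^-3 + t^-1
V(D3) = -t^-3 + 2t^-2 - 3t^-1 + 5 - 4t + 4t^2 - 3t^3 + 2t^4 - t^5  [14 crossings, <D> = -A^-14 + 2A^-10 - 3A^-6 + 4A^-2 - 4A^2 + 5A^6 - 3A^10 + 2A^14 - A^18, w = +2]
note: comparing 3 Jones polynomials yields 3 groups


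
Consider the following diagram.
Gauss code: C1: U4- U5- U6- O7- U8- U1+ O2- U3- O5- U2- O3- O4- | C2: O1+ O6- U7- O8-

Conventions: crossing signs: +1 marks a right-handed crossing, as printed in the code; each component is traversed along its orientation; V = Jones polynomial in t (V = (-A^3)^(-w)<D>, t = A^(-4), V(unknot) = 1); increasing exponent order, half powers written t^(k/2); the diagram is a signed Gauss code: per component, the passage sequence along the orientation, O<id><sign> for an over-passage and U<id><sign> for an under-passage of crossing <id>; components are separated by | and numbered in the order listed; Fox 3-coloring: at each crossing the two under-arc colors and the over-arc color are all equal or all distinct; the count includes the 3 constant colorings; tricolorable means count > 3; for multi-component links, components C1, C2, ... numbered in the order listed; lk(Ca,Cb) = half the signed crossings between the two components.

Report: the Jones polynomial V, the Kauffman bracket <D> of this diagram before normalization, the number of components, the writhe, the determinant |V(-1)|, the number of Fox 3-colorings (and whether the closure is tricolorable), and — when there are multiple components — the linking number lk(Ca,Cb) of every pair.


V = t^(-13/2) - t^(-11/2) + t^(-9/2) - 2t^(-7/2) - t^(-3/2)
<D> = -A^-12 - 2A^-4 + 1 - A^4 + A^8 (w = -6)
2 components over 8 crossings, w = -6
lk(C1,C2): -1
9 Fox colorings among 3^8, |V(-1)| = 6: tricolorable
why: |V(-1)| = 6: so tricolorable, since 3 divides 6


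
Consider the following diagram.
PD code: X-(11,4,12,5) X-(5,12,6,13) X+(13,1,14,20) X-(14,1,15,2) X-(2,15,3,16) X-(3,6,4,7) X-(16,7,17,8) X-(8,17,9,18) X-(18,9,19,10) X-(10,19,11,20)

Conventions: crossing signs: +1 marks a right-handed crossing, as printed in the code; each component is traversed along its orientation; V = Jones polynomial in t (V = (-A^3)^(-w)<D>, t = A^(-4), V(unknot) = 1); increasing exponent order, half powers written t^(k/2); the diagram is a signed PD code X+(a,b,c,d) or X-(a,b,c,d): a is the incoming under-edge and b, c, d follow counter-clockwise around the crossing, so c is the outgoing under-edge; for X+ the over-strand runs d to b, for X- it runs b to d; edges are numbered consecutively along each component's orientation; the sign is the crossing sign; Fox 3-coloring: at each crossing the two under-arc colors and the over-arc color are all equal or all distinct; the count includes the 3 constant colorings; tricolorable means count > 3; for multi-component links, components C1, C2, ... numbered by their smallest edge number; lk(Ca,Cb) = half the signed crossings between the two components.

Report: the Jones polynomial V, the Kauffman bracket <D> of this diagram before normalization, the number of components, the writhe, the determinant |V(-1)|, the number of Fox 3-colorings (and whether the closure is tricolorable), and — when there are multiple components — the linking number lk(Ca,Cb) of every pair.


V = -t^-10 + t^-9 - t^-8 + t^-7 - t^-6 + t^-5 + t^-3
<D> = A^-12 + A^-4 - 1 + A^4 - A^8 + A^12 - A^16 (w = -8)
1 component over 10 crossings, w = -8
3 Fox colorings among 3^10, |V(-1)| = 7: not tricolorable
why: |V(-1)| = 7: so not tricolorable, since 3 does not divide 7


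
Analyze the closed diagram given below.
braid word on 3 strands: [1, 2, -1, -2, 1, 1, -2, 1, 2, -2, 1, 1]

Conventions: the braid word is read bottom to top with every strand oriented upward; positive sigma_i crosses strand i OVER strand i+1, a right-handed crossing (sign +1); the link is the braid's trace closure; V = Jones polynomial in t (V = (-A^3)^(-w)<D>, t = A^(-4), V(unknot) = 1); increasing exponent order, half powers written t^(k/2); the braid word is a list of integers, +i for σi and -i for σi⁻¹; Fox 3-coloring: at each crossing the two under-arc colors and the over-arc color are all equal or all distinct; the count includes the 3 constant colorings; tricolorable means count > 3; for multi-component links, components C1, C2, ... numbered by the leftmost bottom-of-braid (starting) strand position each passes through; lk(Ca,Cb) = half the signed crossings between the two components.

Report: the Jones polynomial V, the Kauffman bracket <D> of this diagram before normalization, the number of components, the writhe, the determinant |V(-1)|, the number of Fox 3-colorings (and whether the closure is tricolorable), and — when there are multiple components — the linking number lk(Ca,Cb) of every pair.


Jones polynomial: V(t) = 1 - t + 3t^2 - 3t^3 + 3t^4 - 4t^5 + 3t^6 - 2t^7 + t^8
<D> = A^-20 - 2A^-16 + 3A^-12 - 4A^-8 + 3A^-4 - 3 + 3A^4 - A^8 + A^12; writhe +4
components 1, writhe +4 (12 crossings)
3-colorings: 9 of 3^12, det 21 — tricolorable
note: the word shrinks to σ1 σ2 σ1⁻¹ σ2⁻¹ σ1 σ1 σ2⁻¹ σ1 σ1 σ1 after cancelling


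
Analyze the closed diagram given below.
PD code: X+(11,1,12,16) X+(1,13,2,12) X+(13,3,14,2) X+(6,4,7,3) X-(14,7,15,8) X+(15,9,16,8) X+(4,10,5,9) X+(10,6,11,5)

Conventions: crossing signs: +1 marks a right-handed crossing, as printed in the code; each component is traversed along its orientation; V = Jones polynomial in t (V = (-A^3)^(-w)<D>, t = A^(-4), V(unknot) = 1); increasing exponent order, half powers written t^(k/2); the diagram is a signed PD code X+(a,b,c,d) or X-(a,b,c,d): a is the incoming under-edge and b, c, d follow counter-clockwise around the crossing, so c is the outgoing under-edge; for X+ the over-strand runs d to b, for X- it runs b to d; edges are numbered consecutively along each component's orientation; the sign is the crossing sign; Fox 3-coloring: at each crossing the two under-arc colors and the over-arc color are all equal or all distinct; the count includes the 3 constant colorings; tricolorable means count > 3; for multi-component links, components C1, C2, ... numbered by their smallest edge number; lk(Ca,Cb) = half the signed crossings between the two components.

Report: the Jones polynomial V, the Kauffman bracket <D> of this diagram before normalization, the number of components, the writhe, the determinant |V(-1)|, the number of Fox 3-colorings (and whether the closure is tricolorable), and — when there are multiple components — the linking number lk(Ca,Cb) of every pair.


Jones polynomial: V(t) = t^2 + 2t^4 - 2t^5 + t^6 - 2t^7 + t^8
<D> = A^-14 - 2A^-10 + A^-6 - 2A^-2 + 2A^2 + A^10; writhe +6
components 1, writhe +6 (8 crossings)
3-colorings: 27 of 3^8, det 9 — tricolorable
note: w = +6 shifts under R1 moves; the (-A^3)^(-6) factor cancels that in V


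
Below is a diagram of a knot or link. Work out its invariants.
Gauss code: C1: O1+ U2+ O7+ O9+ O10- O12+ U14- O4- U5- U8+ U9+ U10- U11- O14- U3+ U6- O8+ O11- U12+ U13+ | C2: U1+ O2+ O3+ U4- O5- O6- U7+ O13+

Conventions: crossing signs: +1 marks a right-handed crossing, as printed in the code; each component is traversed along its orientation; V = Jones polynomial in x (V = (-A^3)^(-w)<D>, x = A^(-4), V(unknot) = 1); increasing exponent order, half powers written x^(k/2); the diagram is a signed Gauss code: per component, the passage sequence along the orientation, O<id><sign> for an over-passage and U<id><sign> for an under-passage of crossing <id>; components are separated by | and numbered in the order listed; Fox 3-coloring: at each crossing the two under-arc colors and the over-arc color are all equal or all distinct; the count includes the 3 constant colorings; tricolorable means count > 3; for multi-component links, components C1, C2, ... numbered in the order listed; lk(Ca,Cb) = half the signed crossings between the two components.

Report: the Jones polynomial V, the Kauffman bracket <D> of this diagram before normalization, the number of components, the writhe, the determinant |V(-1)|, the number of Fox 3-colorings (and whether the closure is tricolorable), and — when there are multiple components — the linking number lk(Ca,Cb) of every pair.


Jones polynomial: V(x) = x^(-5/2) - 2x^(-3/2) + 2x^(-1/2) - 4x^(1/2) + 3x^(3/2) - 3x^(5/2) + 2x^(7/2) - x^(9/2)
<D> = -A^-12 + 2A^-8 - 3A^-4 + 3 - 4A^4 + 2A^8 - 2A^12 + A^16; writhe +2
components 2, writhe +2 (14 crossings)
linking number lk(C1,C2) = +1
3-colorings: 9 of 3^14, det 18 — tricolorable
note: det 18 = |V(-1)|; divisible by 3, so tricolorable


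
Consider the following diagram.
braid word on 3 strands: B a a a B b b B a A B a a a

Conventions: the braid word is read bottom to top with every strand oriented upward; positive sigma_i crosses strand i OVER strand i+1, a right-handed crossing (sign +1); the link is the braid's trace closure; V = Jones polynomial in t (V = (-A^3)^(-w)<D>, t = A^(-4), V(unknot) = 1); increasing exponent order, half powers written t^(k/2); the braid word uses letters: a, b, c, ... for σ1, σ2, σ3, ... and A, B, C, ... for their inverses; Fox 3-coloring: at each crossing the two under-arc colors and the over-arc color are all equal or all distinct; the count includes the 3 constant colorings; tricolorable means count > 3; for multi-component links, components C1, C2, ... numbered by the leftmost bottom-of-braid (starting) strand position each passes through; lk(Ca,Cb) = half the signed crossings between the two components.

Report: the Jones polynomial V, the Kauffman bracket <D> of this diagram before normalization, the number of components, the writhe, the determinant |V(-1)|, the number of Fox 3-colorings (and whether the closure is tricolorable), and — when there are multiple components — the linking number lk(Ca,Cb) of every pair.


V(t) = 1 - t + 3t^2 - 3t^3 + 3t^4 - 4t^5 + 3t^6 - 2t^7 + t^8
bracket: A^-20 - 2A^-16 + 3A^-12 - 4A^-8 + 3A^-4 - 3 + 3A^4 - A^8 + A^12, w = +4
1 component, writhe +4, over 14 crossings
det 21, colorings 9 of 3^14 — tricolorable
observation: the span of V is 8, forcing >= 8 crossings in any diagram


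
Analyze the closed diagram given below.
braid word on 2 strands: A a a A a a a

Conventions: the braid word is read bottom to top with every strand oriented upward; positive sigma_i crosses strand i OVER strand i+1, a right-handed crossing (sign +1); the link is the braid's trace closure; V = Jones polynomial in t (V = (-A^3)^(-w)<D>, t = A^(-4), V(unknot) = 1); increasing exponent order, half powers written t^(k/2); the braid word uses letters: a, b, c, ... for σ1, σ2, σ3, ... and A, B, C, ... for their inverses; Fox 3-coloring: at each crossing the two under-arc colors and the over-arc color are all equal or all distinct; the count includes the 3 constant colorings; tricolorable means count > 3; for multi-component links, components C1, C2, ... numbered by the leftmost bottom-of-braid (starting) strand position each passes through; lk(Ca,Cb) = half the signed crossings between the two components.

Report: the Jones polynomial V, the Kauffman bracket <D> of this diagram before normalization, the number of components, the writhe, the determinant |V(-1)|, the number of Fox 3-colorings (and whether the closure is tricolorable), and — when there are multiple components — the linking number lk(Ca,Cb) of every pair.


Jones polynomial: V(t) = t + t^3 - t^4
<D> = A^-7 - A^-3 - A^5; writhe +3
components 1, writhe +3 (7 crossings)
3-colorings: 9 of 3^7, det 3 — tricolorable
note: w = +3 (over 7 crossings) is diagram-only; (-A^3)^(-3) removes it from V


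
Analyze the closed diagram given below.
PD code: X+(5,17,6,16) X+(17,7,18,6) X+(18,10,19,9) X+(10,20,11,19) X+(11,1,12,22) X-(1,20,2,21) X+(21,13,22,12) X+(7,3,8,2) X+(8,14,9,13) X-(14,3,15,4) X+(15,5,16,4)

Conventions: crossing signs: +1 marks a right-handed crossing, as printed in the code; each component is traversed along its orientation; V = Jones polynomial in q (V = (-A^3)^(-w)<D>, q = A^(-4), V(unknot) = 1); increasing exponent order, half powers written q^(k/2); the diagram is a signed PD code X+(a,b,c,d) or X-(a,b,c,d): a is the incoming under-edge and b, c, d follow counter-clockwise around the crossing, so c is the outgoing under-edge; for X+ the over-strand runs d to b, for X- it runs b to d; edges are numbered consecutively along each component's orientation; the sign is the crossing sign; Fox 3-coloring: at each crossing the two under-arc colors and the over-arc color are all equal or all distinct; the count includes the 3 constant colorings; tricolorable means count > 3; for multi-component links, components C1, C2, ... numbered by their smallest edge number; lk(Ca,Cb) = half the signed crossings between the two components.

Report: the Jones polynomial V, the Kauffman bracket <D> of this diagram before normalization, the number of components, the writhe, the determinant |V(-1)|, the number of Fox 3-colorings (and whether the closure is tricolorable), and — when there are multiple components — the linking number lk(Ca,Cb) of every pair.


V(q) = q^2 - q^3 + 2q^4 - 2q^5 + 3q^6 - 2q^7 + q^8 - q^9
bracket: A^-15 - A^-11 + 2A^-7 - 3A^-3 + 2A - 2A^5 + A^9 - A^13, w = +7
1 component, writhe +7, over 11 crossings
det 13, colorings 3 of 3^11 — not tricolorable
observation: |V(-1)| = 13: so not tricolorable, since 3 does not divide 13
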